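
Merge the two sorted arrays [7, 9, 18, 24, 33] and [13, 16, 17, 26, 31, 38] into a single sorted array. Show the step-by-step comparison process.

Merging process:

Compare 7 vs 13: take 7 from left. Merged: [7]
Compare 9 vs 13: take 9 from left. Merged: [7, 9]
Compare 18 vs 13: take 13 from right. Merged: [7, 9, 13]
Compare 18 vs 16: take 16 from right. Merged: [7, 9, 13, 16]
Compare 18 vs 17: take 17 from right. Merged: [7, 9, 13, 16, 17]
Compare 18 vs 26: take 18 from left. Merged: [7, 9, 13, 16, 17, 18]
Compare 24 vs 26: take 24 from left. Merged: [7, 9, 13, 16, 17, 18, 24]
Compare 33 vs 26: take 26 from right. Merged: [7, 9, 13, 16, 17, 18, 24, 26]
Compare 33 vs 31: take 31 from right. Merged: [7, 9, 13, 16, 17, 18, 24, 26, 31]
Compare 33 vs 38: take 33 from left. Merged: [7, 9, 13, 16, 17, 18, 24, 26, 31, 33]
Append remaining from right: [38]. Merged: [7, 9, 13, 16, 17, 18, 24, 26, 31, 33, 38]

Final merged array: [7, 9, 13, 16, 17, 18, 24, 26, 31, 33, 38]
Total comparisons: 10

The merged array is [7, 9, 13, 16, 17, 18, 24, 26, 31, 33, 38], requiring 10 comparisons. The merge step runs in O(n) time where n is the total number of elements.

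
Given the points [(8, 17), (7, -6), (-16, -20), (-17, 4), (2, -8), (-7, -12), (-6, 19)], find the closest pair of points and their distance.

Computing all pairwise distances among 7 points:

d((8, 17), (7, -6)) = 23.0217
d((8, 17), (-16, -20)) = 44.1022
d((8, 17), (-17, 4)) = 28.178
d((8, 17), (2, -8)) = 25.7099
d((8, 17), (-7, -12)) = 32.6497
d((8, 17), (-6, 19)) = 14.1421
d((7, -6), (-16, -20)) = 26.9258
d((7, -6), (-17, 4)) = 26.0
d((7, -6), (2, -8)) = 5.3852 <-- minimum
d((7, -6), (-7, -12)) = 15.2315
d((7, -6), (-6, 19)) = 28.178
d((-16, -20), (-17, 4)) = 24.0208
d((-16, -20), (2, -8)) = 21.6333
d((-16, -20), (-7, -12)) = 12.0416
d((-16, -20), (-6, 19)) = 40.2616
d((-17, 4), (2, -8)) = 22.4722
d((-17, 4), (-7, -12)) = 18.868
d((-17, 4), (-6, 19)) = 18.6011
d((2, -8), (-7, -12)) = 9.8489
d((2, -8), (-6, 19)) = 28.1603
d((-7, -12), (-6, 19)) = 31.0161

Closest pair: (7, -6) and (2, -8) with distance 5.3852

The closest pair is (7, -6) and (2, -8) with Euclidean distance 5.3852. For 7 points, brute-force pairwise comparison is shown above. For large n, the divide-and-conquer algorithm (sort by x, recurse on halves, check the dividing strip) achieves O(n log n).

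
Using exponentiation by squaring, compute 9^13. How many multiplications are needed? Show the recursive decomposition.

Computing 9^13 by squaring (build up from 9^1; each line after the first costs one multiplication):

9^1 = 9
9^2 = (9^1)^2 = 9^2 = 81
9^3 = 9 * 9^2 = 9 * 81 = 729
9^6 = (9^3)^2 = 729^2 = 531441
9^12 = (9^6)^2 = 531441^2 = 282429536481
9^13 = 9 * 9^12 = 9 * 282429536481 = 2541865828329

Result: 2541865828329
Multiplications needed: 5 (5 lines after 9^1)

9^13 = 2541865828329. Using exponentiation by squaring, this requires 5 multiplications. The key idea: if the exponent is even, square the half-power; if odd, multiply by the base once.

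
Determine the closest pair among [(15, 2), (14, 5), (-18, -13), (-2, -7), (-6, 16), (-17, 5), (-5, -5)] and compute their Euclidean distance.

Computing all pairwise distances among 7 points:

d((15, 2), (14, 5)) = 3.1623 <-- minimum
d((15, 2), (-18, -13)) = 36.2491
d((15, 2), (-2, -7)) = 19.2354
d((15, 2), (-6, 16)) = 25.2389
d((15, 2), (-17, 5)) = 32.1403
d((15, 2), (-5, -5)) = 21.1896
d((14, 5), (-18, -13)) = 36.7151
d((14, 5), (-2, -7)) = 20.0
d((14, 5), (-6, 16)) = 22.8254
d((14, 5), (-17, 5)) = 31.0
d((14, 5), (-5, -5)) = 21.4709
d((-18, -13), (-2, -7)) = 17.088
d((-18, -13), (-6, 16)) = 31.3847
d((-18, -13), (-17, 5)) = 18.0278
d((-18, -13), (-5, -5)) = 15.2643
d((-2, -7), (-6, 16)) = 23.3452
d((-2, -7), (-17, 5)) = 19.2094
d((-2, -7), (-5, -5)) = 3.6056
d((-6, 16), (-17, 5)) = 15.5563
d((-6, 16), (-5, -5)) = 21.0238
d((-17, 5), (-5, -5)) = 15.6205

Closest pair: (15, 2) and (14, 5) with distance 3.1623

The closest pair is (15, 2) and (14, 5) with Euclidean distance 3.1623. For 7 points, brute-force pairwise comparison is shown above. For large n, the divide-and-conquer algorithm (sort by x, recurse on halves, check the dividing strip) achieves O(n log n).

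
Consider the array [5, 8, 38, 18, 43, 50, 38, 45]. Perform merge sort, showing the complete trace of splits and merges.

Merge sort trace:

Split: [5, 8, 38, 18, 43, 50, 38, 45] -> [5, 8, 38, 18] and [43, 50, 38, 45]
  Split: [5, 8, 38, 18] -> [5, 8] and [38, 18]
    Split: [5, 8] -> [5] and [8]
    Merge: [5] + [8] -> [5, 8]
    Split: [38, 18] -> [38] and [18]
    Merge: [38] + [18] -> [18, 38]
  Merge: [5, 8] + [18, 38] -> [5, 8, 18, 38]
  Split: [43, 50, 38, 45] -> [43, 50] and [38, 45]
    Split: [43, 50] -> [43] and [50]
    Merge: [43] + [50] -> [43, 50]
    Split: [38, 45] -> [38] and [45]
    Merge: [38] + [45] -> [38, 45]
  Merge: [43, 50] + [38, 45] -> [38, 43, 45, 50]
Merge: [5, 8, 18, 38] + [38, 43, 45, 50] -> [5, 8, 18, 38, 38, 43, 45, 50]

Final sorted array: [5, 8, 18, 38, 38, 43, 45, 50]

The merge sort proceeds by recursively splitting the array and merging sorted halves.
After all merges, the sorted array is [5, 8, 18, 38, 38, 43, 45, 50].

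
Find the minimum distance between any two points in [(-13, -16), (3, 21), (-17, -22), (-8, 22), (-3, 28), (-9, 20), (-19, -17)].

Computing all pairwise distances among 7 points:

d((-13, -16), (3, 21)) = 40.3113
d((-13, -16), (-17, -22)) = 7.2111
d((-13, -16), (-8, 22)) = 38.3275
d((-13, -16), (-3, 28)) = 45.1221
d((-13, -16), (-9, 20)) = 36.2215
d((-13, -16), (-19, -17)) = 6.0828
d((3, 21), (-17, -22)) = 47.4236
d((3, 21), (-8, 22)) = 11.0454
d((3, 21), (-3, 28)) = 9.2195
d((3, 21), (-9, 20)) = 12.0416
d((3, 21), (-19, -17)) = 43.909
d((-17, -22), (-8, 22)) = 44.911
d((-17, -22), (-3, 28)) = 51.923
d((-17, -22), (-9, 20)) = 42.7551
d((-17, -22), (-19, -17)) = 5.3852
d((-8, 22), (-3, 28)) = 7.8102
d((-8, 22), (-9, 20)) = 2.2361 <-- minimum
d((-8, 22), (-19, -17)) = 40.5216
d((-3, 28), (-9, 20)) = 10.0
d((-3, 28), (-19, -17)) = 47.7598
d((-9, 20), (-19, -17)) = 38.3275

Closest pair: (-8, 22) and (-9, 20) with distance 2.2361

The closest pair is (-8, 22) and (-9, 20) with Euclidean distance 2.2361. For 7 points, brute-force pairwise comparison is shown above. For large n, the divide-and-conquer algorithm (sort by x, recurse on halves, check the dividing strip) achieves O(n log n).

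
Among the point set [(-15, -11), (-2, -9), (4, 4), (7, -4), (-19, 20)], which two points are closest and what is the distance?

Computing all pairwise distances among 5 points:

d((-15, -11), (-2, -9)) = 13.1529
d((-15, -11), (4, 4)) = 24.2074
d((-15, -11), (7, -4)) = 23.0868
d((-15, -11), (-19, 20)) = 31.257
d((-2, -9), (4, 4)) = 14.3178
d((-2, -9), (7, -4)) = 10.2956
d((-2, -9), (-19, 20)) = 33.6155
d((4, 4), (7, -4)) = 8.544 <-- minimum
d((4, 4), (-19, 20)) = 28.0179
d((7, -4), (-19, 20)) = 35.3836

Closest pair: (4, 4) and (7, -4) with distance 8.544

The closest pair is (4, 4) and (7, -4) with Euclidean distance 8.544. For 5 points, brute-force pairwise comparison is shown above. For large n, the divide-and-conquer algorithm (sort by x, recurse on halves, check the dividing strip) achieves O(n log n).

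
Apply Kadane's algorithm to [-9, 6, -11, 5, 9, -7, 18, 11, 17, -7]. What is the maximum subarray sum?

Using Kadane's algorithm on [-9, 6, -11, 5, 9, -7, 18, 11, 17, -7]:

Scanning through the array:
Position 1 (value 6): max_ending_here = 6, max_so_far = 6
Position 2 (value -11): max_ending_here = -5, max_so_far = 6
Position 3 (value 5): max_ending_here = 5, max_so_far = 6
Position 4 (value 9): max_ending_here = 14, max_so_far = 14
Position 5 (value -7): max_ending_here = 7, max_so_far = 14
Position 6 (value 18): max_ending_here = 25, max_so_far = 25
Position 7 (value 11): max_ending_here = 36, max_so_far = 36
Position 8 (value 17): max_ending_here = 53, max_so_far = 53
Position 9 (value -7): max_ending_here = 46, max_so_far = 53

Maximum subarray: [5, 9, -7, 18, 11, 17]
Maximum sum: 53

The maximum subarray is [5, 9, -7, 18, 11, 17] with sum 53. This subarray runs from index 3 to index 8.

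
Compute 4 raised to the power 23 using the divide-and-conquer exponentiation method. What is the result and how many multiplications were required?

Computing 4^23 by squaring (build up from 4^1; each line after the first costs one multiplication):

4^1 = 4
4^2 = (4^1)^2 = 4^2 = 16
4^4 = (4^2)^2 = 16^2 = 256
4^5 = 4 * 4^4 = 4 * 256 = 1024
4^10 = (4^5)^2 = 1024^2 = 1048576
4^11 = 4 * 4^10 = 4 * 1048576 = 4194304
4^22 = (4^11)^2 = 4194304^2 = 17592186044416
4^23 = 4 * 4^22 = 4 * 17592186044416 = 70368744177664

Result: 70368744177664
Multiplications needed: 7 (7 lines after 4^1)

4^23 = 70368744177664. Using exponentiation by squaring, this requires 7 multiplications. The key idea: if the exponent is even, square the half-power; if odd, multiply by the base once.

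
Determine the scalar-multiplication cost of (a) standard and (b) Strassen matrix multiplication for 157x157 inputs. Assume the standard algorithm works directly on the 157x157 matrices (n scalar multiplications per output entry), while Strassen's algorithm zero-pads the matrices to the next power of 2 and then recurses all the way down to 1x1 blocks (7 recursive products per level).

Matrix multiplication for 157x157 matrices:

Strassen's algorithm requires power-of-2 dimensions. Pad 157x157 to 256x256 (next power of 2).

Standard algorithm: 157^3 = 3869893 multiplications
Strassen's algorithm: 7^(log2(256)) = 7^8 = 5764801 multiplications
Difference: 3869893 - 5764801 = -1894908 (Strassen uses MORE here due to padding overhead — for small or just-over-power-of-2 n, padding can outweigh the per-level savings)

Standard: 3869893 multiplications (157^3). Strassen: 5764801 multiplications (7^8, after padding to 256x256). Strassen reduces 8 recursive multiplications to 7 at each level.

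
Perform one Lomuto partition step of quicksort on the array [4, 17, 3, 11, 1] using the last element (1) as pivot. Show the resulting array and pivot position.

Lomuto partition with pivot = 1:

Initial array: [4, 17, 3, 11, 1]

arr[0]=4 > 1: no swap
arr[1]=17 > 1: no swap
arr[2]=3 > 1: no swap
arr[3]=11 > 1: no swap

Place pivot at position 0: [1, 17, 3, 11, 4]
Pivot position: 0

After partitioning with pivot 1, the array becomes [1, 17, 3, 11, 4]. The pivot is placed at index 0. All elements to the left of the pivot are <= 1, and all elements to the right are > 1.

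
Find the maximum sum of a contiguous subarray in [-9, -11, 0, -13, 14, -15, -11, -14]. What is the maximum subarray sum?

Using Kadane's algorithm on [-9, -11, 0, -13, 14, -15, -11, -14]:

Scanning through the array:
Position 1 (value -11): max_ending_here = -11, max_so_far = -9
Position 2 (value 0): max_ending_here = 0, max_so_far = 0
Position 3 (value -13): max_ending_here = -13, max_so_far = 0
Position 4 (value 14): max_ending_here = 14, max_so_far = 14
Position 5 (value -15): max_ending_here = -1, max_so_far = 14
Position 6 (value -11): max_ending_here = -11, max_so_far = 14
Position 7 (value -14): max_ending_here = -14, max_so_far = 14

Maximum subarray: [14]
Maximum sum: 14

The maximum subarray is [14] with sum 14. This subarray runs from index 4 to index 4.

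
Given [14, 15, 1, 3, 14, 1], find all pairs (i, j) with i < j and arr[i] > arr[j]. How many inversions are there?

Finding inversions in [14, 15, 1, 3, 14, 1]:

(0, 2): arr[0]=14 > arr[2]=1
(0, 3): arr[0]=14 > arr[3]=3
(0, 5): arr[0]=14 > arr[5]=1
(1, 2): arr[1]=15 > arr[2]=1
(1, 3): arr[1]=15 > arr[3]=3
(1, 4): arr[1]=15 > arr[4]=14
(1, 5): arr[1]=15 > arr[5]=1
(3, 5): arr[3]=3 > arr[5]=1
(4, 5): arr[4]=14 > arr[5]=1

Total inversions: 9

The array has 9 inversion(s): (0,2), (0,3), (0,5), (1,2), (1,3), (1,4), (1,5), (3,5), (4,5). Each pair (i,j) satisfies i < j and arr[i] > arr[j].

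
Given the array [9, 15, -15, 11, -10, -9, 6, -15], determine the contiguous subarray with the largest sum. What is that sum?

Using Kadane's algorithm on [9, 15, -15, 11, -10, -9, 6, -15]:

Scanning through the array:
Position 1 (value 15): max_ending_here = 24, max_so_far = 24
Position 2 (value -15): max_ending_here = 9, max_so_far = 24
Position 3 (value 11): max_ending_here = 20, max_so_far = 24
Position 4 (value -10): max_ending_here = 10, max_so_far = 24
Position 5 (value -9): max_ending_here = 1, max_so_far = 24
Position 6 (value 6): max_ending_here = 7, max_so_far = 24
Position 7 (value -15): max_ending_here = -8, max_so_far = 24

Maximum subarray: [9, 15]
Maximum sum: 24

The maximum subarray is [9, 15] with sum 24. This subarray runs from index 0 to index 1.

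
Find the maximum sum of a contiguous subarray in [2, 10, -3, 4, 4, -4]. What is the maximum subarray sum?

Using Kadane's algorithm on [2, 10, -3, 4, 4, -4]:

Scanning through the array:
Position 1 (value 10): max_ending_here = 12, max_so_far = 12
Position 2 (value -3): max_ending_here = 9, max_so_far = 12
Position 3 (value 4): max_ending_here = 13, max_so_far = 13
Position 4 (value 4): max_ending_here = 17, max_so_far = 17
Position 5 (value -4): max_ending_here = 13, max_so_far = 17

Maximum subarray: [2, 10, -3, 4, 4]
Maximum sum: 17

The maximum subarray is [2, 10, -3, 4, 4] with sum 17. This subarray runs from index 0 to index 4.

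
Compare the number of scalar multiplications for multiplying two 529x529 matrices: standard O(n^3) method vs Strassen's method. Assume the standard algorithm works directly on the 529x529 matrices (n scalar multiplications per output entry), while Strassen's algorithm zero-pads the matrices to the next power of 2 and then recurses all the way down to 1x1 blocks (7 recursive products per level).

Matrix multiplication for 529x529 matrices:

Strassen's algorithm requires power-of-2 dimensions. Pad 529x529 to 1024x1024 (next power of 2).

Standard algorithm: 529^3 = 148035889 multiplications
Strassen's algorithm: 7^(log2(1024)) = 7^10 = 282475249 multiplications
Difference: 148035889 - 282475249 = -134439360 (Strassen uses MORE here due to padding overhead — for small or just-over-power-of-2 n, padding can outweigh the per-level savings)

Standard: 148035889 multiplications (529^3). Strassen: 282475249 multiplications (7^10, after padding to 1024x1024). Strassen reduces 8 recursive multiplications to 7 at each level.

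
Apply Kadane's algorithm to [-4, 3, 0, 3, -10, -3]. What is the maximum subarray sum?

Using Kadane's algorithm on [-4, 3, 0, 3, -10, -3]:

Scanning through the array:
Position 1 (value 3): max_ending_here = 3, max_so_far = 3
Position 2 (value 0): max_ending_here = 3, max_so_far = 3
Position 3 (value 3): max_ending_here = 6, max_so_far = 6
Position 4 (value -10): max_ending_here = -4, max_so_far = 6
Position 5 (value -3): max_ending_here = -3, max_so_far = 6

Maximum subarray: [3, 0, 3]
Maximum sum: 6

The maximum subarray is [3, 0, 3] with sum 6. This subarray runs from index 1 to index 3.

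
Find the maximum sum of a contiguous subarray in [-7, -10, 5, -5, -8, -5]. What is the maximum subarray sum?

Using Kadane's algorithm on [-7, -10, 5, -5, -8, -5]:

Scanning through the array:
Position 1 (value -10): max_ending_here = -10, max_so_far = -7
Position 2 (value 5): max_ending_here = 5, max_so_far = 5
Position 3 (value -5): max_ending_here = 0, max_so_far = 5
Position 4 (value -8): max_ending_here = -8, max_so_far = 5
Position 5 (value -5): max_ending_here = -5, max_so_far = 5

Maximum subarray: [5]
Maximum sum: 5

The maximum subarray is [5] with sum 5. This subarray runs from index 2 to index 2.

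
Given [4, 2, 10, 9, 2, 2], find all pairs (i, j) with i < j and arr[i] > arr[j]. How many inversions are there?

Finding inversions in [4, 2, 10, 9, 2, 2]:

(0, 1): arr[0]=4 > arr[1]=2
(0, 4): arr[0]=4 > arr[4]=2
(0, 5): arr[0]=4 > arr[5]=2
(2, 3): arr[2]=10 > arr[3]=9
(2, 4): arr[2]=10 > arr[4]=2
(2, 5): arr[2]=10 > arr[5]=2
(3, 4): arr[3]=9 > arr[4]=2
(3, 5): arr[3]=9 > arr[5]=2

Total inversions: 8

The array has 8 inversion(s): (0,1), (0,4), (0,5), (2,3), (2,4), (2,5), (3,4), (3,5). Each pair (i,j) satisfies i < j and arr[i] > arr[j].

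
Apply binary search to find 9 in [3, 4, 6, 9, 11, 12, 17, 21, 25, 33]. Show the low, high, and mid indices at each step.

Binary search for 9 in [3, 4, 6, 9, 11, 12, 17, 21, 25, 33]:

lo=0, hi=9, mid=4, arr[mid]=11 -> 11 > 9, search left half
lo=0, hi=3, mid=1, arr[mid]=4 -> 4 < 9, search right half
lo=2, hi=3, mid=2, arr[mid]=6 -> 6 < 9, search right half
lo=3, hi=3, mid=3, arr[mid]=9 -> Found target at index 3!

Binary search finds 9 at index 3 after 4 comparisons. The search repeatedly halves the search space by comparing with the middle element.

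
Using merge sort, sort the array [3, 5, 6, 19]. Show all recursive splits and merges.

Merge sort trace:

Split: [3, 5, 6, 19] -> [3, 5] and [6, 19]
  Split: [3, 5] -> [3] and [5]
  Merge: [3] + [5] -> [3, 5]
  Split: [6, 19] -> [6] and [19]
  Merge: [6] + [19] -> [6, 19]
Merge: [3, 5] + [6, 19] -> [3, 5, 6, 19]

Final sorted array: [3, 5, 6, 19]

The merge sort proceeds by recursively splitting the array and merging sorted halves.
After all merges, the sorted array is [3, 5, 6, 19].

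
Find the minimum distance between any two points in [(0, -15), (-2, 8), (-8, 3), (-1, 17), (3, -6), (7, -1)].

Computing all pairwise distances among 6 points:

d((0, -15), (-2, 8)) = 23.0868
d((0, -15), (-8, 3)) = 19.6977
d((0, -15), (-1, 17)) = 32.0156
d((0, -15), (3, -6)) = 9.4868
d((0, -15), (7, -1)) = 15.6525
d((-2, 8), (-8, 3)) = 7.8102
d((-2, 8), (-1, 17)) = 9.0554
d((-2, 8), (3, -6)) = 14.8661
d((-2, 8), (7, -1)) = 12.7279
d((-8, 3), (-1, 17)) = 15.6525
d((-8, 3), (3, -6)) = 14.2127
d((-8, 3), (7, -1)) = 15.5242
d((-1, 17), (3, -6)) = 23.3452
d((-1, 17), (7, -1)) = 19.6977
d((3, -6), (7, -1)) = 6.4031 <-- minimum

Closest pair: (3, -6) and (7, -1) with distance 6.4031

The closest pair is (3, -6) and (7, -1) with Euclidean distance 6.4031. For 6 points, brute-force pairwise comparison is shown above. For large n, the divide-and-conquer algorithm (sort by x, recurse on halves, check the dividing strip) achieves O(n log n).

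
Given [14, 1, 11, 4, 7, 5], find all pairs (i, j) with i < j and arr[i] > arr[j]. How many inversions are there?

Finding inversions in [14, 1, 11, 4, 7, 5]:

(0, 1): arr[0]=14 > arr[1]=1
(0, 2): arr[0]=14 > arr[2]=11
(0, 3): arr[0]=14 > arr[3]=4
(0, 4): arr[0]=14 > arr[4]=7
(0, 5): arr[0]=14 > arr[5]=5
(2, 3): arr[2]=11 > arr[3]=4
(2, 4): arr[2]=11 > arr[4]=7
(2, 5): arr[2]=11 > arr[5]=5
(4, 5): arr[4]=7 > arr[5]=5

Total inversions: 9

The array has 9 inversion(s): (0,1), (0,2), (0,3), (0,4), (0,5), (2,3), (2,4), (2,5), (4,5). Each pair (i,j) satisfies i < j and arr[i] > arr[j].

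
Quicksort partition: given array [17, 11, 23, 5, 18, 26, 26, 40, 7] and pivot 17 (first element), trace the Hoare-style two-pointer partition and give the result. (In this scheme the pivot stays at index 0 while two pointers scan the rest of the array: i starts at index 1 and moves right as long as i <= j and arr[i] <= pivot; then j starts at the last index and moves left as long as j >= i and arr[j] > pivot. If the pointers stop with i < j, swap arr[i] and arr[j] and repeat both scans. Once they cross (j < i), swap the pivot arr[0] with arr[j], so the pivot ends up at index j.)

Hoare-style two-pointer partition with pivot = 17:

Initial array: [17, 11, 23, 5, 18, 26, 26, 40, 7]

Pointers start at i = 1, j = 8.
i stops at index 2 (arr[2]=23 > 17), j stops at index 8 (arr[8]=7 <= 17): swap arr[2] and arr[8], array becomes [17, 11, 7, 5, 18, 26, 26, 40, 23]
i ends at 4, j ends at 3: the pointers have crossed (j < i), so scanning stops.

Swap pivot arr[0] with arr[3] to place pivot at position 3: [5, 11, 7, 17, 18, 26, 26, 40, 23]
Pivot position: 3

After partitioning with pivot 17, the array becomes [5, 11, 7, 17, 18, 26, 26, 40, 23]. The pivot is placed at index 3. All elements to the left of the pivot are <= 17, and all elements to the right are > 17.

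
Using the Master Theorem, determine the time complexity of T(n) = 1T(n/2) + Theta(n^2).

Master Theorem for T(n) = 1T(n/2) + O(n^2):

a = 1, b = 2, c = 2
log_b(a) = log_2(1) = 0.0000

Case 3: c = 2 > log_2(1) = 0.0000
T(n) = O(n^2) = O(n^2)

For T(n) = 1T(n/2) + O(n^2): log_2(1) = 0.0000. This is Case 3 of the Master Theorem (c > log_b(a), work dominated by root), giving O(n^2).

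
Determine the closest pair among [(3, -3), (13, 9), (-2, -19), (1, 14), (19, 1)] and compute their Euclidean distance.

Computing all pairwise distances among 5 points:

d((3, -3), (13, 9)) = 15.6205
d((3, -3), (-2, -19)) = 16.7631
d((3, -3), (1, 14)) = 17.1172
d((3, -3), (19, 1)) = 16.4924
d((13, 9), (-2, -19)) = 31.7648
d((13, 9), (1, 14)) = 13.0
d((13, 9), (19, 1)) = 10.0 <-- minimum
d((-2, -19), (1, 14)) = 33.1361
d((-2, -19), (19, 1)) = 29.0
d((1, 14), (19, 1)) = 22.2036

Closest pair: (13, 9) and (19, 1) with distance 10.0

The closest pair is (13, 9) and (19, 1) with Euclidean distance 10.0. For 5 points, brute-force pairwise comparison is shown above. For large n, the divide-and-conquer algorithm (sort by x, recurse on halves, check the dividing strip) achieves O(n log n).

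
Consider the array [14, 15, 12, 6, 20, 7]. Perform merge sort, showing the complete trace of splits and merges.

Merge sort trace:

Split: [14, 15, 12, 6, 20, 7] -> [14, 15, 12] and [6, 20, 7]
  Split: [14, 15, 12] -> [14] and [15, 12]
    Split: [15, 12] -> [15] and [12]
    Merge: [15] + [12] -> [12, 15]
  Merge: [14] + [12, 15] -> [12, 14, 15]
  Split: [6, 20, 7] -> [6] and [20, 7]
    Split: [20, 7] -> [20] and [7]
    Merge: [20] + [7] -> [7, 20]
  Merge: [6] + [7, 20] -> [6, 7, 20]
Merge: [12, 14, 15] + [6, 7, 20] -> [6, 7, 12, 14, 15, 20]

Final sorted array: [6, 7, 12, 14, 15, 20]

The merge sort proceeds by recursively splitting the array and merging sorted halves.
After all merges, the sorted array is [6, 7, 12, 14, 15, 20].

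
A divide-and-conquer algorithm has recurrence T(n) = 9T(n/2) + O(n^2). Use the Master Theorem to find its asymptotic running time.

Master Theorem for T(n) = 9T(n/2) + O(n^2):

a = 9, b = 2, c = 2
log_b(a) = log_2(9) = 3.1699

Case 1: c = 2 < log_2(9) = 3.1699
T(n) = O(n^(log_2 9))

For T(n) = 9T(n/2) + O(n^2): log_2(9) = 3.1699. This is Case 1 of the Master Theorem (c < log_b(a), work dominated by leaves), giving O(n^(log_2 9)).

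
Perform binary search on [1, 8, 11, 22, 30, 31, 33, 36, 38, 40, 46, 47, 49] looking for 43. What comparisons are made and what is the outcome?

Binary search for 43 in [1, 8, 11, 22, 30, 31, 33, 36, 38, 40, 46, 47, 49]:

lo=0, hi=12, mid=6, arr[mid]=33 -> 33 < 43, search right half
lo=7, hi=12, mid=9, arr[mid]=40 -> 40 < 43, search right half
lo=10, hi=12, mid=11, arr[mid]=47 -> 47 > 43, search left half
lo=10, hi=10, mid=10, arr[mid]=46 -> 46 > 43, search left half
lo=10 > hi=9, target 43 not found

Binary search determines that 43 is not in the array after 4 comparisons. The search space was exhausted without finding the target.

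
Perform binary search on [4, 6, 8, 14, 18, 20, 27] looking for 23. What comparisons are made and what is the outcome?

Binary search for 23 in [4, 6, 8, 14, 18, 20, 27]:

lo=0, hi=6, mid=3, arr[mid]=14 -> 14 < 23, search right half
lo=4, hi=6, mid=5, arr[mid]=20 -> 20 < 23, search right half
lo=6, hi=6, mid=6, arr[mid]=27 -> 27 > 23, search left half
lo=6 > hi=5, target 23 not found

Binary search determines that 23 is not in the array after 3 comparisons. The search space was exhausted without finding the target.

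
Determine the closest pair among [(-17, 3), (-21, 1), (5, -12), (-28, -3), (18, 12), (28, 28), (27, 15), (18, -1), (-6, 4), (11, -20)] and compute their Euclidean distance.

Computing all pairwise distances among 10 points:

d((-17, 3), (-21, 1)) = 4.4721 <-- minimum
d((-17, 3), (5, -12)) = 26.6271
d((-17, 3), (-28, -3)) = 12.53
d((-17, 3), (18, 12)) = 36.1386
d((-17, 3), (28, 28)) = 51.4782
d((-17, 3), (27, 15)) = 45.607
d((-17, 3), (18, -1)) = 35.2278
d((-17, 3), (-6, 4)) = 11.0454
d((-17, 3), (11, -20)) = 36.2353
d((-21, 1), (5, -12)) = 29.0689
d((-21, 1), (-28, -3)) = 8.0623
d((-21, 1), (18, 12)) = 40.5216
d((-21, 1), (28, 28)) = 55.9464
d((-21, 1), (27, 15)) = 50.0
d((-21, 1), (18, -1)) = 39.0512
d((-21, 1), (-6, 4)) = 15.2971
d((-21, 1), (11, -20)) = 38.2753
d((5, -12), (-28, -3)) = 34.2053
d((5, -12), (18, 12)) = 27.2947
d((5, -12), (28, 28)) = 46.1411
d((5, -12), (27, 15)) = 34.8281
d((5, -12), (18, -1)) = 17.0294
d((5, -12), (-6, 4)) = 19.4165
d((5, -12), (11, -20)) = 10.0
d((-28, -3), (18, 12)) = 48.3839
d((-28, -3), (28, 28)) = 64.0078
d((-28, -3), (27, 15)) = 57.8705
d((-28, -3), (18, -1)) = 46.0435
d((-28, -3), (-6, 4)) = 23.0868
d((-28, -3), (11, -20)) = 42.5441
d((18, 12), (28, 28)) = 18.868
d((18, 12), (27, 15)) = 9.4868
d((18, 12), (18, -1)) = 13.0
d((18, 12), (-6, 4)) = 25.2982
d((18, 12), (11, -20)) = 32.7567
d((28, 28), (27, 15)) = 13.0384
d((28, 28), (18, -1)) = 30.6757
d((28, 28), (-6, 4)) = 41.6173
d((28, 28), (11, -20)) = 50.9215
d((27, 15), (18, -1)) = 18.3576
d((27, 15), (-6, 4)) = 34.7851
d((27, 15), (11, -20)) = 38.4838
d((18, -1), (-6, 4)) = 24.5153
d((18, -1), (11, -20)) = 20.2485
d((-6, 4), (11, -20)) = 29.4109

Closest pair: (-17, 3) and (-21, 1) with distance 4.4721

The closest pair is (-17, 3) and (-21, 1) with Euclidean distance 4.4721. For 10 points, brute-force pairwise comparison is shown above. For large n, the divide-and-conquer algorithm (sort by x, recurse on halves, check the dividing strip) achieves O(n log n).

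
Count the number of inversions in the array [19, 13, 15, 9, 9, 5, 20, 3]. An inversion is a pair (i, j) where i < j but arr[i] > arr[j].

Finding inversions in [19, 13, 15, 9, 9, 5, 20, 3]:

(0, 1): arr[0]=19 > arr[1]=13
(0, 2): arr[0]=19 > arr[2]=15
(0, 3): arr[0]=19 > arr[3]=9
(0, 4): arr[0]=19 > arr[4]=9
(0, 5): arr[0]=19 > arr[5]=5
(0, 7): arr[0]=19 > arr[7]=3
(1, 3): arr[1]=13 > arr[3]=9
(1, 4): arr[1]=13 > arr[4]=9
(1, 5): arr[1]=13 > arr[5]=5
(1, 7): arr[1]=13 > arr[7]=3
(2, 3): arr[2]=15 > arr[3]=9
(2, 4): arr[2]=15 > arr[4]=9
(2, 5): arr[2]=15 > arr[5]=5
(2, 7): arr[2]=15 > arr[7]=3
(3, 5): arr[3]=9 > arr[5]=5
(3, 7): arr[3]=9 > arr[7]=3
(4, 5): arr[4]=9 > arr[5]=5
(4, 7): arr[4]=9 > arr[7]=3
(5, 7): arr[5]=5 > arr[7]=3
(6, 7): arr[6]=20 > arr[7]=3

Total inversions: 20

The array has 20 inversion(s): (0,1), (0,2), (0,3), (0,4), (0,5), (0,7), (1,3), (1,4), (1,5), (1,7), (2,3), (2,4), (2,5), (2,7), (3,5), (3,7), (4,5), (4,7), (5,7), (6,7). Each pair (i,j) satisfies i < j and arr[i] > arr[j].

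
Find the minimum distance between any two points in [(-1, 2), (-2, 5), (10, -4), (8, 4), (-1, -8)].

Computing all pairwise distances among 5 points:

d((-1, 2), (-2, 5)) = 3.1623 <-- minimum
d((-1, 2), (10, -4)) = 12.53
d((-1, 2), (8, 4)) = 9.2195
d((-1, 2), (-1, -8)) = 10.0
d((-2, 5), (10, -4)) = 15.0
d((-2, 5), (8, 4)) = 10.0499
d((-2, 5), (-1, -8)) = 13.0384
d((10, -4), (8, 4)) = 8.2462
d((10, -4), (-1, -8)) = 11.7047
d((8, 4), (-1, -8)) = 15.0

Closest pair: (-1, 2) and (-2, 5) with distance 3.1623

The closest pair is (-1, 2) and (-2, 5) with Euclidean distance 3.1623. For 5 points, brute-force pairwise comparison is shown above. For large n, the divide-and-conquer algorithm (sort by x, recurse on halves, check the dividing strip) achieves O(n log n).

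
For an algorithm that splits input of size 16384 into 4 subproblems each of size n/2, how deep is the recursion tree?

For divide and conquer with division factor 2:

Problem sizes at each level:
Level 0: 16384
Level 1: 8192
Level 2: 4096
Level 3: 2048
Level 4: 1024
Level 5: 512
Level 6: 256
Level 7: 128
Level 8: 64
Level 9: 32
Level 10: 16
Level 11: 8
Level 12: 4
Level 13: 2
Level 14: 1

The root is level 0 and the size-1 base case is level 14 (the tree spans levels 0 through 14, i.e. 15 levels counting the root), so the depth is the number of divisions: log_2(16384) = 14

The recursion tree depth is log_2(16384) = 14. At each level, the problem size is divided by 2, so it takes 14 divisions to reduce to a base case of size 1. The algorithm makes 4 recursive calls at each level.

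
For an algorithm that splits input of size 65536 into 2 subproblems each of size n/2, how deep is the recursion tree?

For divide and conquer with division factor 2:

Problem sizes at each level:
Level 0: 65536
Level 1: 32768
Level 2: 16384
Level 3: 8192
Level 4: 4096
Level 5: 2048
Level 6: 1024
Level 7: 512
Level 8: 256
Level 9: 128
Level 10: 64
Level 11: 32
Level 12: 16
Level 13: 8
Level 14: 4
Level 15: 2
Level 16: 1

The root is level 0 and the size-1 base case is level 16 (the tree spans levels 0 through 16, i.e. 17 levels counting the root), so the depth is the number of divisions: log_2(65536) = 16

The recursion tree depth is log_2(65536) = 16. At each level, the problem size is divided by 2, so it takes 16 divisions to reduce to a base case of size 1. The algorithm makes 2 recursive calls at each level.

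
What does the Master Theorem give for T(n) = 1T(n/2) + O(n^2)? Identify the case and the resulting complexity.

Master Theorem for T(n) = 1T(n/2) + O(n^2):

a = 1, b = 2, c = 2
log_b(a) = log_2(1) = 0.0000

Case 3: c = 2 > log_2(1) = 0.0000
T(n) = O(n^2) = O(n^2)

For T(n) = 1T(n/2) + O(n^2): log_2(1) = 0.0000. This is Case 3 of the Master Theorem (c > log_b(a), work dominated by root), giving O(n^2).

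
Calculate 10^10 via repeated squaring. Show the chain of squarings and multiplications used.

Computing 10^10 by squaring (build up from 10^1; each line after the first costs one multiplication):

10^1 = 10
10^2 = (10^1)^2 = 10^2 = 100
10^4 = (10^2)^2 = 100^2 = 10000
10^5 = 10 * 10^4 = 10 * 10000 = 100000
10^10 = (10^5)^2 = 100000^2 = 10000000000

Result: 10000000000
Multiplications needed: 4 (4 lines after 10^1)

10^10 = 10000000000. Using exponentiation by squaring, this requires 4 multiplications. The key idea: if the exponent is even, square the half-power; if odd, multiply by the base once.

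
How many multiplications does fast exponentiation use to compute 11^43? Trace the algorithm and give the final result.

Computing 11^43 by squaring (build up from 11^1; each line after the first costs one multiplication):

11^1 = 11
11^2 = (11^1)^2 = 11^2 = 121
11^4 = (11^2)^2 = 121^2 = 14641
11^5 = 11 * 11^4 = 11 * 14641 = 161051
11^10 = (11^5)^2 = 161051^2 = 25937424601
11^20 = (11^10)^2 = 25937424601^2 = 672749994932560009201
11^21 = 11 * 11^20 = 11 * 672749994932560009201 = 7400249944258160101211
11^42 = (11^21)^2 = 7400249944258160101211^2 = 54763699237492901685126120802225273763666521
11^43 = 11 * 11^42 = 11 * 54763699237492901685126120802225273763666521 = 602400691612421918536387328824478011400331731

Result: 602400691612421918536387328824478011400331731
Multiplications needed: 8 (8 lines after 11^1)

11^43 = 602400691612421918536387328824478011400331731. Using exponentiation by squaring, this requires 8 multiplications. The key idea: if the exponent is even, square the half-power; if odd, multiply by the base once.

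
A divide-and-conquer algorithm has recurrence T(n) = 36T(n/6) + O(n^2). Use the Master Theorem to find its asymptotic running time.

Master Theorem for T(n) = 36T(n/6) + O(n^2):

a = 36, b = 6, c = 2
log_b(a) = log_6(36) = 2.0000

Case 2: c = 2 = log_6(36) = 2.0000
T(n) = O(n^2 log n) = O(n^2 log n)

For T(n) = 36T(n/6) + O(n^2): log_6(36) = 2.0000. This is Case 2 of the Master Theorem (c = log_b(a), equal work at all levels), giving O(n^2 log n).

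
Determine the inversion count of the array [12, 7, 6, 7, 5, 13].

Finding inversions in [12, 7, 6, 7, 5, 13]:

(0, 1): arr[0]=12 > arr[1]=7
(0, 2): arr[0]=12 > arr[2]=6
(0, 3): arr[0]=12 > arr[3]=7
(0, 4): arr[0]=12 > arr[4]=5
(1, 2): arr[1]=7 > arr[2]=6
(1, 4): arr[1]=7 > arr[4]=5
(2, 4): arr[2]=6 > arr[4]=5
(3, 4): arr[3]=7 > arr[4]=5

Total inversions: 8

The array has 8 inversion(s): (0,1), (0,2), (0,3), (0,4), (1,2), (1,4), (2,4), (3,4). Each pair (i,j) satisfies i < j and arr[i] > arr[j].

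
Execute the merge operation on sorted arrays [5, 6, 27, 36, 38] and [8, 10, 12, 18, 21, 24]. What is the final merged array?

Merging process:

Compare 5 vs 8: take 5 from left. Merged: [5]
Compare 6 vs 8: take 6 from left. Merged: [5, 6]
Compare 27 vs 8: take 8 from right. Merged: [5, 6, 8]
Compare 27 vs 10: take 10 from right. Merged: [5, 6, 8, 10]
Compare 27 vs 12: take 12 from right. Merged: [5, 6, 8, 10, 12]
Compare 27 vs 18: take 18 from right. Merged: [5, 6, 8, 10, 12, 18]
Compare 27 vs 21: take 21 from right. Merged: [5, 6, 8, 10, 12, 18, 21]
Compare 27 vs 24: take 24 from right. Merged: [5, 6, 8, 10, 12, 18, 21, 24]
Append remaining from left: [27, 36, 38]. Merged: [5, 6, 8, 10, 12, 18, 21, 24, 27, 36, 38]

Final merged array: [5, 6, 8, 10, 12, 18, 21, 24, 27, 36, 38]
Total comparisons: 8

The merged array is [5, 6, 8, 10, 12, 18, 21, 24, 27, 36, 38], requiring 8 comparisons. The merge step runs in O(n) time where n is the total number of elements.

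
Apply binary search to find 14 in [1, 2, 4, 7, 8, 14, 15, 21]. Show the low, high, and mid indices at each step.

Binary search for 14 in [1, 2, 4, 7, 8, 14, 15, 21]:

lo=0, hi=7, mid=3, arr[mid]=7 -> 7 < 14, search right half
lo=4, hi=7, mid=5, arr[mid]=14 -> Found target at index 5!

Binary search finds 14 at index 5 after 2 comparisons. The search repeatedly halves the search space by comparing with the middle element.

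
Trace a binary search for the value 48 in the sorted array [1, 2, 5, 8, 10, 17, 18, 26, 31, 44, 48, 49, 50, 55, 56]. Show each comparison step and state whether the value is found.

Binary search for 48 in [1, 2, 5, 8, 10, 17, 18, 26, 31, 44, 48, 49, 50, 55, 56]:

lo=0, hi=14, mid=7, arr[mid]=26 -> 26 < 48, search right half
lo=8, hi=14, mid=11, arr[mid]=49 -> 49 > 48, search left half
lo=8, hi=10, mid=9, arr[mid]=44 -> 44 < 48, search right half
lo=10, hi=10, mid=10, arr[mid]=48 -> Found target at index 10!

Binary search finds 48 at index 10 after 4 comparisons. The search repeatedly halves the search space by comparing with the middle element.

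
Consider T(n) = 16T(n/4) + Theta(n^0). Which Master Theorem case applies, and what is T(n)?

Master Theorem for T(n) = 16T(n/4) + O(n^0):

a = 16, b = 4, c = 0
log_b(a) = log_4(16) = 2.0000

Case 1: c = 0 < log_4(16) = 2.0000
T(n) = O(n^(log_4 16)) = O(n^2)

For T(n) = 16T(n/4) + O(n^0): log_4(16) = 2.0000. This is Case 1 of the Master Theorem (c < log_b(a), work dominated by leaves), giving O(n^2).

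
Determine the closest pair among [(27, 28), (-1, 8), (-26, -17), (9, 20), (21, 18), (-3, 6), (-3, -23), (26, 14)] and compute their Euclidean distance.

Computing all pairwise distances among 8 points:

d((27, 28), (-1, 8)) = 34.4093
d((27, 28), (-26, -17)) = 69.527
d((27, 28), (9, 20)) = 19.6977
d((27, 28), (21, 18)) = 11.6619
d((27, 28), (-3, 6)) = 37.2022
d((27, 28), (-3, -23)) = 59.1692
d((27, 28), (26, 14)) = 14.0357
d((-1, 8), (-26, -17)) = 35.3553
d((-1, 8), (9, 20)) = 15.6205
d((-1, 8), (21, 18)) = 24.1661
d((-1, 8), (-3, 6)) = 2.8284 <-- minimum
d((-1, 8), (-3, -23)) = 31.0644
d((-1, 8), (26, 14)) = 27.6586
d((-26, -17), (9, 20)) = 50.9313
d((-26, -17), (21, 18)) = 58.6003
d((-26, -17), (-3, 6)) = 32.5269
d((-26, -17), (-3, -23)) = 23.7697
d((-26, -17), (26, 14)) = 60.5392
d((9, 20), (21, 18)) = 12.1655
d((9, 20), (-3, 6)) = 18.4391
d((9, 20), (-3, -23)) = 44.643
d((9, 20), (26, 14)) = 18.0278
d((21, 18), (-3, 6)) = 26.8328
d((21, 18), (-3, -23)) = 47.5079
d((21, 18), (26, 14)) = 6.4031
d((-3, 6), (-3, -23)) = 29.0
d((-3, 6), (26, 14)) = 30.0832
d((-3, -23), (26, 14)) = 47.0106

Closest pair: (-1, 8) and (-3, 6) with distance 2.8284

The closest pair is (-1, 8) and (-3, 6) with Euclidean distance 2.8284. For 8 points, brute-force pairwise comparison is shown above. For large n, the divide-and-conquer algorithm (sort by x, recurse on halves, check the dividing strip) achieves O(n log n).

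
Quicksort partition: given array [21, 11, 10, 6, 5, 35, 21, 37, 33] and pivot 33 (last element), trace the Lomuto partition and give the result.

Lomuto partition with pivot = 33:

Initial array: [21, 11, 10, 6, 5, 35, 21, 37, 33]

arr[0]=21 <= 33: swap with position 0, array becomes [21, 11, 10, 6, 5, 35, 21, 37, 33]
arr[1]=11 <= 33: swap with position 1, array becomes [21, 11, 10, 6, 5, 35, 21, 37, 33]
arr[2]=10 <= 33: swap with position 2, array becomes [21, 11, 10, 6, 5, 35, 21, 37, 33]
arr[3]=6 <= 33: swap with position 3, array becomes [21, 11, 10, 6, 5, 35, 21, 37, 33]
arr[4]=5 <= 33: swap with position 4, array becomes [21, 11, 10, 6, 5, 35, 21, 37, 33]
arr[5]=35 > 33: no swap
arr[6]=21 <= 33: swap with position 5, array becomes [21, 11, 10, 6, 5, 21, 35, 37, 33]
arr[7]=37 > 33: no swap

Place pivot at position 6: [21, 11, 10, 6, 5, 21, 33, 37, 35]
Pivot position: 6

After partitioning with pivot 33, the array becomes [21, 11, 10, 6, 5, 21, 33, 37, 35]. The pivot is placed at index 6. All elements to the left of the pivot are <= 33, and all elements to the right are > 33.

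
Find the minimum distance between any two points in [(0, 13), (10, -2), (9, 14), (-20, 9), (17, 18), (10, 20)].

Computing all pairwise distances among 6 points:

d((0, 13), (10, -2)) = 18.0278
d((0, 13), (9, 14)) = 9.0554
d((0, 13), (-20, 9)) = 20.3961
d((0, 13), (17, 18)) = 17.72
d((0, 13), (10, 20)) = 12.2066
d((10, -2), (9, 14)) = 16.0312
d((10, -2), (-20, 9)) = 31.9531
d((10, -2), (17, 18)) = 21.1896
d((10, -2), (10, 20)) = 22.0
d((9, 14), (-20, 9)) = 29.4279
d((9, 14), (17, 18)) = 8.9443
d((9, 14), (10, 20)) = 6.0828 <-- minimum
d((-20, 9), (17, 18)) = 38.0789
d((-20, 9), (10, 20)) = 31.9531
d((17, 18), (10, 20)) = 7.2801

Closest pair: (9, 14) and (10, 20) with distance 6.0828

The closest pair is (9, 14) and (10, 20) with Euclidean distance 6.0828. For 6 points, brute-force pairwise comparison is shown above. For large n, the divide-and-conquer algorithm (sort by x, recurse on halves, check the dividing strip) achieves O(n log n).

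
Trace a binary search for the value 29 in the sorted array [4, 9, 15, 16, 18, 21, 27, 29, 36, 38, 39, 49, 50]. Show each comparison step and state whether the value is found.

Binary search for 29 in [4, 9, 15, 16, 18, 21, 27, 29, 36, 38, 39, 49, 50]:

lo=0, hi=12, mid=6, arr[mid]=27 -> 27 < 29, search right half
lo=7, hi=12, mid=9, arr[mid]=38 -> 38 > 29, search left half
lo=7, hi=8, mid=7, arr[mid]=29 -> Found target at index 7!

Binary search finds 29 at index 7 after 3 comparisons. The search repeatedly halves the search space by comparing with the middle element.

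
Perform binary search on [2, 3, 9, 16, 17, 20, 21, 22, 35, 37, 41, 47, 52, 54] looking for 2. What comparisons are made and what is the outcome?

Binary search for 2 in [2, 3, 9, 16, 17, 20, 21, 22, 35, 37, 41, 47, 52, 54]:

lo=0, hi=13, mid=6, arr[mid]=21 -> 21 > 2, search left half
lo=0, hi=5, mid=2, arr[mid]=9 -> 9 > 2, search left half
lo=0, hi=1, mid=0, arr[mid]=2 -> Found target at index 0!

Binary search finds 2 at index 0 after 3 comparisons. The search repeatedly halves the search space by comparing with the middle element.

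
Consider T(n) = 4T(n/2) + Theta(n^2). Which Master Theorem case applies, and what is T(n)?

Master Theorem for T(n) = 4T(n/2) + O(n^2):

a = 4, b = 2, c = 2
log_b(a) = log_2(4) = 2.0000

Case 2: c = 2 = log_2(4) = 2.0000
T(n) = O(n^2 log n) = O(n^2 log n)

For T(n) = 4T(n/2) + O(n^2): log_2(4) = 2.0000. This is Case 2 of the Master Theorem (c = log_b(a), equal work at all levels), giving O(n^2 log n).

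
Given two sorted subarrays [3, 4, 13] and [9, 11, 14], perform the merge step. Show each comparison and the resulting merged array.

Merging process:

Compare 3 vs 9: take 3 from left. Merged: [3]
Compare 4 vs 9: take 4 from left. Merged: [3, 4]
Compare 13 vs 9: take 9 from right. Merged: [3, 4, 9]
Compare 13 vs 11: take 11 from right. Merged: [3, 4, 9, 11]
Compare 13 vs 14: take 13 from left. Merged: [3, 4, 9, 11, 13]
Append remaining from right: [14]. Merged: [3, 4, 9, 11, 13, 14]

Final merged array: [3, 4, 9, 11, 13, 14]
Total comparisons: 5

The merged array is [3, 4, 9, 11, 13, 14], requiring 5 comparisons. The merge step runs in O(n) time where n is the total number of elements.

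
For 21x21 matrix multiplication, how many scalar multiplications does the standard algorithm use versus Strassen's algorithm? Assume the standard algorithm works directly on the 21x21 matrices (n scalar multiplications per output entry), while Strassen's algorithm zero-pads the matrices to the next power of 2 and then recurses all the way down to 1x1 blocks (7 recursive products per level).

Matrix multiplication for 21x21 matrices:

Strassen's algorithm requires power-of-2 dimensions. Pad 21x21 to 32x32 (next power of 2).

Standard algorithm: 21^3 = 9261 multiplications
Strassen's algorithm: 7^(log2(32)) = 7^5 = 16807 multiplications
Difference: 9261 - 16807 = -7546 (Strassen uses MORE here due to padding overhead — for small or just-over-power-of-2 n, padding can outweigh the per-level savings)

Standard: 9261 multiplications (21^3). Strassen: 16807 multiplications (7^5, after padding to 32x32). Strassen reduces 8 recursive multiplications to 7 at each level.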